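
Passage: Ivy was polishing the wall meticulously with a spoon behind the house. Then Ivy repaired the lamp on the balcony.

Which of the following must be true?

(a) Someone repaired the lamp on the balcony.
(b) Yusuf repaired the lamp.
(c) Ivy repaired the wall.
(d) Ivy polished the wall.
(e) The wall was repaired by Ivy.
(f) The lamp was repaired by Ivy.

(a), (d), (f)

(a) Entailed — the original entails any weakening of itself; this just generalizes the agent.
(b) Not entailed — the passage has Ivy repairing the lamp, not Yusuf.
(c) Not entailed — Ivy repaired the lamp, not the wall; the wall belongs to the polishing event.
(d) Entailed — 'polish' is an activity; 'was polishing' entails that some polishing happened, so 'polished' holds.
(e) Not entailed — Ivy repaired the lamp, not the wall; the wall belongs to the polishing event.
(f) Entailed — the original entails any weakening of itself; this just drops 'on the balcony'.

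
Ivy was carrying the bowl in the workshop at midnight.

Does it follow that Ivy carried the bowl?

'carry' is atelic; if Ivy was carrying the bowl, then Ivy carried the bowl (for some time).

yes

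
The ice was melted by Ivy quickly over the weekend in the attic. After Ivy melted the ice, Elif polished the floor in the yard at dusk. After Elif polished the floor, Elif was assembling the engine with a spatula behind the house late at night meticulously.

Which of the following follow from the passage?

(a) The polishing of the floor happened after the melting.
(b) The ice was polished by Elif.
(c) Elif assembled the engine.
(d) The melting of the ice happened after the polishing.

(a)

(a) Entailed — the narrative places the melting before the polishing.
(b) Not entailed — Elif polished the floor, not the ice; the ice belongs to the melting event.
(c) Not entailed — 'was assembling' is progressive on an accomplishment; it does not entail the completed 'assembled'.
(d) Not entailed — the narrative places the melting before the polishing, not after.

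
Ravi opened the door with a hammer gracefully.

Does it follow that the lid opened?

no

Nothing is said about any lid; only the door is affected.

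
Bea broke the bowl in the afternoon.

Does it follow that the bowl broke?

'Bea broke the bowl' is the causative; it entails the inchoative 'the bowl broke'.

yes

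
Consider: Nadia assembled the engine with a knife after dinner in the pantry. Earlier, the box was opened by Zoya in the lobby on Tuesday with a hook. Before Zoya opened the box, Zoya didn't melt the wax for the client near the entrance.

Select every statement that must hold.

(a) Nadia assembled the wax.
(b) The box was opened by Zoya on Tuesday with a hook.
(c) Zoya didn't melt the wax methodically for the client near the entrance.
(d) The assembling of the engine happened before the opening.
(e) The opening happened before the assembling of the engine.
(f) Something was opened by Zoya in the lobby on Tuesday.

(a) Not entailed — Nadia assembled the engine, not the wax; the wax belongs to the melting event.
(b) Entailed — the original entails any weakening of itself; this just drops 'in the lobby'.
(c) Entailed — under negation, adding a further restriction is entailed: if no such melting event occurred, none occurred methodically either.
(d) Not entailed — the narrative places the opening before the assembling, not after.
(e) Entailed — the narrative places the opening before the assembling.
(f) Entailed — dropping 'with a hook' and generalizing the patient leaves a sub-description the original still satisfies.

(b), (c), (e), (f)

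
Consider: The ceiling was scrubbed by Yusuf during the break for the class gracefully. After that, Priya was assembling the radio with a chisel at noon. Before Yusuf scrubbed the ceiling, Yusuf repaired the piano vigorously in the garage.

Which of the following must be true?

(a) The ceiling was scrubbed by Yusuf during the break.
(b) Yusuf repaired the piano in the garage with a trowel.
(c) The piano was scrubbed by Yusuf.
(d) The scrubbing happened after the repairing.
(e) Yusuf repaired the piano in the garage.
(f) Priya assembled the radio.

(a), (d), (e)

(a) Entailed — every conjunct here is already in the original scrubbing event.
(b) Not entailed — 'with a trowel' adds information not in the original event.
(c) Not entailed — Yusuf scrubbed the ceiling, not the piano; the piano belongs to the repairing event.
(d) Entailed — the narrative places the repairing before the scrubbing.
(e) Entailed — every conjunct here is already in the original repairing event.
(f) Not entailed — 'was assembling' is progressive on an accomplishment; it does not entail the completed 'assembled'.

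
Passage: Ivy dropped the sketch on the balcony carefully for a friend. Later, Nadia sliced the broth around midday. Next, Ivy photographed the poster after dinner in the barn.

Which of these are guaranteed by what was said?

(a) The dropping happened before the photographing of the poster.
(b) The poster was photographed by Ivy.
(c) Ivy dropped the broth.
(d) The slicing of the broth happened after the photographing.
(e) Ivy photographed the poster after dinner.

(a), (b), (e)

(a) Entailed — the narrative places the dropping before the photographing.
(b) Entailed — every conjunct here is already in the original photographing event.
(c) Not entailed — Ivy dropped the sketch, not the broth; the broth belongs to the slicing event.
(d) Not entailed — the narrative places the slicing before the photographing, not after.
(e) Entailed — dropping 'in the barn' leaves a sub-description the original still satisfies.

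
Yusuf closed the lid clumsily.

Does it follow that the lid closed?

'Yusuf closed the lid' is the causative; it entails the inchoative 'the lid closed'.

yes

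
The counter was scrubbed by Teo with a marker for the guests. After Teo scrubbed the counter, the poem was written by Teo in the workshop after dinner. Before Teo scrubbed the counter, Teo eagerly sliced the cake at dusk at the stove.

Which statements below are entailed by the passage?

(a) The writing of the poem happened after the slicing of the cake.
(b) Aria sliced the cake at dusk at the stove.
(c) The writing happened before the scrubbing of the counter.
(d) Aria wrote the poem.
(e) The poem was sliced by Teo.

(a) Entailed — the narrative places the slicing before the writing.
(b) Not entailed — the passage has Teo slicing the cake, not Aria.
(c) Not entailed — the narrative places the scrubbing before the writing, not after.
(d) Not entailed — the passage has Teo writing the poem, not Aria.
(e) Not entailed — Teo sliced the cake, not the poem; the poem belongs to the writing event.

(a)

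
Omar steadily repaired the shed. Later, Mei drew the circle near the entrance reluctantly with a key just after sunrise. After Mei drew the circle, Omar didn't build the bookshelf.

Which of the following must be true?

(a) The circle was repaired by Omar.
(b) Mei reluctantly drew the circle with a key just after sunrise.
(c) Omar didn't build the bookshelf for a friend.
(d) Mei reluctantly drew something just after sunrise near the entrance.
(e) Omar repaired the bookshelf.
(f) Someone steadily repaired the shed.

(a) Not entailed — Omar repaired the shed, not the circle; the circle belongs to the drawing event.
(b) Entailed — every conjunct here is already in the original drawing event.
(c) Entailed — under negation, adding a further restriction is entailed: if no such building event occurred, none occurred for a friend either.
(d) Entailed — dropping 'with a key' and generalizing the patient leaves a sub-description the original still satisfies.
(e) Not entailed — Omar repaired the shed, not the bookshelf; the bookshelf belongs to the building event.
(f) Entailed — the original entails any weakening of itself; this just generalizes the agent.

(b), (c), (d), (f)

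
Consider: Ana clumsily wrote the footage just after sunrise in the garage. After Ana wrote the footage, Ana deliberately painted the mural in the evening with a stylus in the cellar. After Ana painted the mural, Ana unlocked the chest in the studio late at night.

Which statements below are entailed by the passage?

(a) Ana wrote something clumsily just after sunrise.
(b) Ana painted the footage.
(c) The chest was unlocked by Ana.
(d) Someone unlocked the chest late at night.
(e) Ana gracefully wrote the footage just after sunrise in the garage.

(a), (c), (d)

(a) Entailed — the original entails any weakening of itself; this just drops 'in the garage' and generalizes the patient.
(b) Not entailed — Ana painted the mural, not the footage; the footage belongs to the writing event.
(c) Entailed — the original entails any weakening of itself; this just drops 'late at night', 'in the studio'.
(d) Entailed — every conjunct here is already in the original unlocking event.
(e) Not entailed — 'gracefully' adds a manner not in (and inconsistent with) the original.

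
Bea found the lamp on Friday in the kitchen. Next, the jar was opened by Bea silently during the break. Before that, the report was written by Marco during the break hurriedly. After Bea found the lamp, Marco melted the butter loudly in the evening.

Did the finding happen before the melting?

yes

The narrative orders the finding before the melting.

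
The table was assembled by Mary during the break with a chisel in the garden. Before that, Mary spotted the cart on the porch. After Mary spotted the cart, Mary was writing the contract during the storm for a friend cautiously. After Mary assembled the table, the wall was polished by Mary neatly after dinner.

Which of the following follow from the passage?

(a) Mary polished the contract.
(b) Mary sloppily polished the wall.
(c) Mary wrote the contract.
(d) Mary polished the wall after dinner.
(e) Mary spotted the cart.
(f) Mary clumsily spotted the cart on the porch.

(d), (e)

(a) Not entailed — Mary polished the wall, not the contract; the contract belongs to the writing event.
(b) Not entailed — 'sloppily' adds a manner not in (and inconsistent with) the original.
(c) Not entailed — 'was writing' is progressive on an accomplishment; it does not entail the completed 'wrote'.
(d) Entailed — this follows by dropping conjuncts from the polishing event's description.
(e) Entailed — the original entails any weakening of itself; this just drops 'on the porch'.
(f) Not entailed — 'clumsily' adds information not in the original event.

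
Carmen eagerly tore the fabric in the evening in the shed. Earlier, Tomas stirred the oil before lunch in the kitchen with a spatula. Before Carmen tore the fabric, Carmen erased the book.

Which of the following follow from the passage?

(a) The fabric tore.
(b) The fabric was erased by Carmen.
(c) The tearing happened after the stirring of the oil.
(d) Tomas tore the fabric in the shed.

(a) Entailed — 'Carmen tore the fabric' is causative; it entails the inchoative 'the fabric tore'.
(b) Not entailed — Carmen erased the book, not the fabric; the fabric belongs to the tearing event.
(c) Entailed — the narrative places the stirring before the tearing.
(d) Not entailed — the passage has Carmen tearing the fabric, not Tomas.

(a), (c)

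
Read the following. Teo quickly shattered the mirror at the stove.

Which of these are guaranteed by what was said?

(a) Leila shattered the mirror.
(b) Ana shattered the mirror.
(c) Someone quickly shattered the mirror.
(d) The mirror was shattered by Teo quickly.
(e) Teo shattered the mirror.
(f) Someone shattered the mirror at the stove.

(c), (d), (e), (f)

(a) Not entailed — the passage has Teo shattering the mirror, not Leila.
(b) Not entailed — the passage has Teo shattering the mirror, not Ana.
(c) Entailed — this follows by dropping conjuncts from the shattering event's description.
(d) Entailed — the original entails any weakening of itself; this just drops 'at the stove'.
(e) Entailed — this follows by dropping conjuncts from the shattering event's description.
(f) Entailed — dropping 'quickly' and generalizing the agent leaves a sub-description the original still satisfies.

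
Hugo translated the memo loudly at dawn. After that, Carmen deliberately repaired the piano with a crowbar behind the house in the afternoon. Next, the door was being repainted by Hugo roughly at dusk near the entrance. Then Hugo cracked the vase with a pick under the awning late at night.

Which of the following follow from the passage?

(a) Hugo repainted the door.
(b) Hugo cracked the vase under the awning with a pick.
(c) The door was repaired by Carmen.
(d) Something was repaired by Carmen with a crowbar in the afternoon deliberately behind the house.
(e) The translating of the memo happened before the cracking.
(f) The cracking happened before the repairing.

(b), (d), (e)

(a) Not entailed — 'was repainting' is progressive on an accomplishment; it does not entail the completed 'repainted'.
(b) Entailed — the original entails any weakening of itself; this just drops 'late at night'.
(c) Not entailed — Carmen repaired the piano, not the door; the door belongs to the repainting event.
(d) Entailed — the original entails any weakening of itself; this just generalizes the patient.
(e) Entailed — the narrative places the translating before the cracking.
(f) Not entailed — the narrative places the repairing before the cracking, not after.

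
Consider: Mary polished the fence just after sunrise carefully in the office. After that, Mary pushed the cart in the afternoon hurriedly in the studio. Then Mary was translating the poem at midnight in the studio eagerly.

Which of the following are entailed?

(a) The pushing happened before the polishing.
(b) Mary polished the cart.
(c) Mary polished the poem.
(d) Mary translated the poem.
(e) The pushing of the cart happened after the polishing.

(a) Not entailed — the narrative places the polishing before the pushing, not after.
(b) Not entailed — Mary polished the fence, not the cart; the cart belongs to the pushing event.
(c) Not entailed — Mary polished the fence, not the poem; the poem belongs to the translating event.
(d) Not entailed — 'was translating' is progressive on an accomplishment; it does not entail the completed 'translated'.
(e) Entailed — the narrative places the polishing before the pushing.

(e)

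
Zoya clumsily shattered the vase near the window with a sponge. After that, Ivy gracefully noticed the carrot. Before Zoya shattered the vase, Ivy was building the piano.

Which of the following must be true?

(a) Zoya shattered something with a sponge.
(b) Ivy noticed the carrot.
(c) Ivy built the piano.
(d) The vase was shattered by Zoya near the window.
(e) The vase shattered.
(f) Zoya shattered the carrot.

(a) Entailed — every conjunct here is already in the original shattering event.
(b) Entailed — every conjunct here is already in the original noticing event.
(c) Not entailed — 'was building' is progressive on an accomplishment; it does not entail the completed 'built'.
(d) Entailed — this follows by dropping conjuncts from the shattering event's description.
(e) Entailed — 'Zoya shattered the vase' is causative; it entails the inchoative 'the vase shattered'.
(f) Not entailed — Zoya shattered the vase, not the carrot; the carrot belongs to the noticing event.

(a), (b), (d), (e)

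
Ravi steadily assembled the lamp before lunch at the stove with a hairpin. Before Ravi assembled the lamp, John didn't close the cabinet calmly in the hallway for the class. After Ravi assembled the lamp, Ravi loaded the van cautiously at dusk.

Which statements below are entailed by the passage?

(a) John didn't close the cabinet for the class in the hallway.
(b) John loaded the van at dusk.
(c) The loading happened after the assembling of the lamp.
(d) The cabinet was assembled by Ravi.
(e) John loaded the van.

(c)

(a) Not entailed — dropping 'calmly' under negation is not valid — the original leaves open that John closed the cabinet some other way.
(b) Not entailed — the passage has Ravi loading the van, not John.
(c) Entailed — the narrative places the assembling before the loading.
(d) Not entailed — Ravi assembled the lamp, not the cabinet; the cabinet belongs to the closing event.
(e) Not entailed — the passage has Ravi loading the van, not John.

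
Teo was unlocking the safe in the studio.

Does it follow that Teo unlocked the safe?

no

'was unlocking' is progressive; for an accomplishment like 'unlock the safe', it doesn't entail completion.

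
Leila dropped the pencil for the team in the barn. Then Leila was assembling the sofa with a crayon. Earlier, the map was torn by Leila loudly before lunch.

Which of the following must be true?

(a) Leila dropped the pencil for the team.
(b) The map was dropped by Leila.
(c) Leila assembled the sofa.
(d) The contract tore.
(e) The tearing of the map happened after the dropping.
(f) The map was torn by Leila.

(a), (f)

(a) Entailed — every conjunct here is already in the original dropping event.
(b) Not entailed — Leila dropped the pencil, not the map; the map belongs to the tearing event.
(c) Not entailed — 'was assembling' is progressive on an accomplishment; it does not entail the completed 'assembled'.
(d) Not entailed — the map is what tore, not the contract.
(e) Not entailed — the narrative doesn't order the dropping relative to the tearing.
(f) Entailed — dropping 'before lunch', 'loudly' leaves a sub-description the original still satisfies.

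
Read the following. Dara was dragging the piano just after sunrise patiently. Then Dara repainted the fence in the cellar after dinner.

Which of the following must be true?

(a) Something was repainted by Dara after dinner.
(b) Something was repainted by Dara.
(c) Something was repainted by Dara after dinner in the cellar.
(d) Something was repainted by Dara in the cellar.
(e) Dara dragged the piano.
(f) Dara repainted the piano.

(a) Entailed — this follows by dropping conjuncts from the repainting event's description.
(b) Entailed — the original entails any weakening of itself; this just drops 'in the cellar', 'after dinner' and generalizes the patient.
(c) Entailed — the original entails any weakening of itself; this just generalizes the patient.
(d) Entailed — dropping 'after dinner' and generalizing the patient leaves a sub-description the original still satisfies.
(e) Entailed — 'drag' is an activity; 'was dragging' entails that some dragging happened, so 'dragged' holds.
(f) Not entailed — Dara repainted the fence, not the piano; the piano belongs to the dragging event.

(a), (b), (c), (d), (e)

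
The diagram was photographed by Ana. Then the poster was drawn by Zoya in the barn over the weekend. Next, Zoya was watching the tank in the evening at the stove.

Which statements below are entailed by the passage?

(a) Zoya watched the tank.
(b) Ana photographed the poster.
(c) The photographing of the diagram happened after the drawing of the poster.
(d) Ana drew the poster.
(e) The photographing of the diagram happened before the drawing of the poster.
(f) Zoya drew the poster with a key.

(a) Entailed — 'watch' is an activity; 'was watching' entails that some watching happened, so 'watched' holds.
(b) Not entailed — Ana photographed the diagram, not the poster; the poster belongs to the drawing event.
(c) Not entailed — the narrative places the photographing before the drawing, not after.
(d) Not entailed — the passage has Zoya drawing the poster, not Ana.
(e) Entailed — the narrative places the photographing before the drawing.
(f) Not entailed — 'with a key' adds information not in the original event.

(a), (e)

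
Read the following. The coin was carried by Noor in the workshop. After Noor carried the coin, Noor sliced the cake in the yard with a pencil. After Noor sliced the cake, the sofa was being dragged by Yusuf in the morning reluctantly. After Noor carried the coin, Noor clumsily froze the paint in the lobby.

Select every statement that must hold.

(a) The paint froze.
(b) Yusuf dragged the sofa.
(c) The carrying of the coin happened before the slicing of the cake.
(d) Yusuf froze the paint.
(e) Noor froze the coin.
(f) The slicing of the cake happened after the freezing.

(a) Entailed — 'Noor froze the paint' is causative; it entails the inchoative 'the paint froze'.
(b) Entailed — 'drag' is an activity; 'was dragging' entails that some dragging happened, so 'dragged' holds.
(c) Entailed — the narrative places the carrying before the slicing.
(d) Not entailed — the passage has Noor freezing the paint, not Yusuf.
(e) Not entailed — Noor froze the paint, not the coin; the coin belongs to the carrying event.
(f) Not entailed — the narrative doesn't order the freezing relative to the slicing.

(a), (b), (c)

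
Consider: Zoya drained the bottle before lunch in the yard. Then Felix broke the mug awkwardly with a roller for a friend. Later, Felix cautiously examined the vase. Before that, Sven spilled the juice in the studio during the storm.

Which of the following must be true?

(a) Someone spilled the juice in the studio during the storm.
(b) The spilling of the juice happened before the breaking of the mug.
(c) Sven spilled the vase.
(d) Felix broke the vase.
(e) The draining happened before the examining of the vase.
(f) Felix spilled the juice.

(a) Entailed — the original entails any weakening of itself; this just generalizes the agent.
(b) Not entailed — the narrative doesn't order the spilling relative to the breaking.
(c) Not entailed — Sven spilled the juice, not the vase; the vase belongs to the examining event.
(d) Not entailed — Felix broke the mug, not the vase; the vase belongs to the examining event.
(e) Entailed — the narrative places the draining before the examining.
(f) Not entailed — the passage has Sven spilling the juice, not Felix.

(a), (e)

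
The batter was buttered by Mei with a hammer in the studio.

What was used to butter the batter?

'with a hammer' marks the instrument of the buttering event.

a hammer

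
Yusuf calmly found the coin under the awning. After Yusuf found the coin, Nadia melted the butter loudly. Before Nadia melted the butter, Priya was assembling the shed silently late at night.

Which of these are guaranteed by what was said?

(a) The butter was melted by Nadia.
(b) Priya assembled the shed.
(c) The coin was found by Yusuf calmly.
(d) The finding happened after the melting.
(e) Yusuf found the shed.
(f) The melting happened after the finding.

(a) Entailed — this follows by dropping conjuncts from the melting event's description.
(b) Not entailed — 'was assembling' is progressive on an accomplishment; it does not entail the completed 'assembled'.
(c) Entailed — dropping 'under the awning' leaves a sub-description the original still satisfies.
(d) Not entailed — the narrative places the finding before the melting, not after.
(e) Not entailed — Yusuf found the coin, not the shed; the shed belongs to the assembling event.
(f) Entailed — the narrative places the finding before the melting.

(a), (c), (f)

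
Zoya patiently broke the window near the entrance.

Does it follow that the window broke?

'Zoya broke the window' is the causative; it entails the inchoative 'the window broke'.

yes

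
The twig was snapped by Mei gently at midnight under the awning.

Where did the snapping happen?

'under the awning' marks the location of the snapping event.

under the awning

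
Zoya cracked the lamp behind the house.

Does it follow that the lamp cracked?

yes

'Zoya cracked the lamp' is the causative; it entails the inchoative 'the lamp cracked'.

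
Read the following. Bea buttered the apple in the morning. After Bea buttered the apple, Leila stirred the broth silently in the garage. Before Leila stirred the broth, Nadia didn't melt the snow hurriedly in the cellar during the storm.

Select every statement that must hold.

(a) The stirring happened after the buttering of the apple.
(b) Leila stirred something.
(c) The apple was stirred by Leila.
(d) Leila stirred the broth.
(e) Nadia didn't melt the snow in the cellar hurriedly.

(a) Entailed — the narrative places the buttering before the stirring.
(b) Entailed — the original entails any weakening of itself; this just drops 'in the garage', 'silently' and generalizes the patient.
(c) Not entailed — Leila stirred the broth, not the apple; the apple belongs to the buttering event.
(d) Entailed — every conjunct here is already in the original stirring event.
(e) Not entailed — dropping 'during the storm' under negation is not valid — the original leaves open that Nadia melted the snow some other way.

(a), (b), (d)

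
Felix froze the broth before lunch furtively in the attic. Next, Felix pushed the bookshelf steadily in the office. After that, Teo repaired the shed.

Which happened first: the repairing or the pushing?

the pushing

The connectives place the pushing before the repairing.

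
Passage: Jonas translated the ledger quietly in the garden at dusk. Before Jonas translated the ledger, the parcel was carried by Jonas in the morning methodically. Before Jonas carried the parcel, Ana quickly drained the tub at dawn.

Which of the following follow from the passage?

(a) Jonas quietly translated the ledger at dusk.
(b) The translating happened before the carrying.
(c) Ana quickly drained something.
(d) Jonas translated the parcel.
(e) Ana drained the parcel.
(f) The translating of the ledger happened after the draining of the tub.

(a) Entailed — every conjunct here is already in the original translating event.
(b) Not entailed — the narrative places the carrying before the translating, not after.
(c) Entailed — dropping 'at dawn' and generalizing the patient leaves a sub-description the original still satisfies.
(d) Not entailed — Jonas translated the ledger, not the parcel; the parcel belongs to the carrying event.
(e) Not entailed — Ana drained the tub, not the parcel; the parcel belongs to the carrying event.
(f) Entailed — the narrative places the draining before the translating.

(a), (c), (f)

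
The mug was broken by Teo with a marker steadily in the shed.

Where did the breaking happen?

in the shed

'in the shed' marks the location of the breaking event.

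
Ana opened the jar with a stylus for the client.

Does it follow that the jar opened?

yes

'Ana opened the jar' is the causative; it entails the inchoative 'the jar opened'.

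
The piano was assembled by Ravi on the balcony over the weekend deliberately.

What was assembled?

'the piano' marks the patient of the assembling event.

the piano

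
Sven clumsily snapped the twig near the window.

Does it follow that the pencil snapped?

no

Nothing is said about any pencil; only the twig is affected.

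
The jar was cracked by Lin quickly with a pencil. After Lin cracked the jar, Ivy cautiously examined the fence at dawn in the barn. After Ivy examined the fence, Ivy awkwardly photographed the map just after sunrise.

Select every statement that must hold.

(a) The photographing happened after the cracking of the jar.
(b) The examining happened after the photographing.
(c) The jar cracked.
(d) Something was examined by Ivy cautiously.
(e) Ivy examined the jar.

(a) Entailed — the narrative places the cracking before the photographing.
(b) Not entailed — the narrative places the examining before the photographing, not after.
(c) Entailed — 'Lin cracked the jar' is causative; it entails the inchoative 'the jar cracked'.
(d) Entailed — the original entails any weakening of itself; this just drops 'at dawn', 'in the barn' and generalizes the patient.
(e) Not entailed — Ivy examined the fence, not the jar; the jar belongs to the cracking event.

(a), (c), (d)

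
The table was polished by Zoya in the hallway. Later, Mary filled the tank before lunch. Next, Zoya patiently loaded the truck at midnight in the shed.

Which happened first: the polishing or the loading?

The connectives place the polishing before the loading.

the polishing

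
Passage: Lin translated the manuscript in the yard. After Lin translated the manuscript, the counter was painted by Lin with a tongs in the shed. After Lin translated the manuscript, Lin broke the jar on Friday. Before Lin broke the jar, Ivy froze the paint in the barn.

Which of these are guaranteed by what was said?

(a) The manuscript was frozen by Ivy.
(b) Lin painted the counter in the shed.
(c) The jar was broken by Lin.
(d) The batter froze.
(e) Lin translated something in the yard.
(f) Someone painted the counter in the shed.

(a) Not entailed — Ivy froze the paint, not the manuscript; the manuscript belongs to the translating event.
(b) Entailed — the original entails any weakening of itself; this just drops 'with a tongs'.
(c) Entailed — every conjunct here is already in the original breaking event.
(d) Not entailed — the paint is what froze, not the batter.
(e) Entailed — the original entails any weakening of itself; this just generalizes the patient.
(f) Entailed — this follows by dropping conjuncts from the painting event's description.

(b), (c), (e), (f)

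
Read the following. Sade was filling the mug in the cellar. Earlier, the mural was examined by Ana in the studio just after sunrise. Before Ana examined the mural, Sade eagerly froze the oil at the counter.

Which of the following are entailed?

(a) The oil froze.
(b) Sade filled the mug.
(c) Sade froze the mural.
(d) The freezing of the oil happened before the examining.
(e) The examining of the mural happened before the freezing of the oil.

(a), (d)

(a) Entailed — 'Sade froze the oil' is causative; it entails the inchoative 'the oil froze'.
(b) Not entailed — 'was filling' is progressive on an accomplishment; it does not entail the completed 'filled'.
(c) Not entailed — Sade froze the oil, not the mural; the mural belongs to the examining event.
(d) Entailed — the narrative places the freezing before the examining.
(e) Not entailed — the narrative places the freezing before the examining, not after.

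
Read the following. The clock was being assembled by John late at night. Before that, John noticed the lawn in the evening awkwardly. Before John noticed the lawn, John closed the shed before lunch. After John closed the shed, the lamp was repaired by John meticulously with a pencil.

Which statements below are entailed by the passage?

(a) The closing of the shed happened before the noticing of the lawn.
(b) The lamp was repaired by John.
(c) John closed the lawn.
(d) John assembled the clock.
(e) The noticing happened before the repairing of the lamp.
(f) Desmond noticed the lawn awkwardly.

(a) Entailed — the narrative places the closing before the noticing.
(b) Entailed — the original entails any weakening of itself; this just drops 'with a pencil', 'meticulously'.
(c) Not entailed — John closed the shed, not the lawn; the lawn belongs to the noticing event.
(d) Not entailed — 'was assembling' is progressive on an accomplishment; it does not entail the completed 'assembled'.
(e) Not entailed — the narrative doesn't order the noticing relative to the repairing.
(f) Not entailed — the passage has John noticing the lawn, not Desmond.

(a), (b)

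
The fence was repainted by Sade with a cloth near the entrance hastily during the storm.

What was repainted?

the fence

'the fence' marks the patient of the repainting event.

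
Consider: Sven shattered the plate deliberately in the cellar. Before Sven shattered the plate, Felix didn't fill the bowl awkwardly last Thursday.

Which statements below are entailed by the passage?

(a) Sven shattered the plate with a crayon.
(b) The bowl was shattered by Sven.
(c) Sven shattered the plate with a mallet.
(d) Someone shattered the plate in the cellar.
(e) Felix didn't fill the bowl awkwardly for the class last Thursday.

(d), (e)

(a) Not entailed — 'with a crayon' adds information not in the original event.
(b) Not entailed — Sven shattered the plate, not the bowl; the bowl belongs to the filling event.
(c) Not entailed — 'with a mallet' adds information not in the original event.
(d) Entailed — dropping 'deliberately' and generalizing the agent leaves a sub-description the original still satisfies.
(e) Entailed — under negation, adding a further restriction is entailed: if no such filling event occurred, none occurred for the class either.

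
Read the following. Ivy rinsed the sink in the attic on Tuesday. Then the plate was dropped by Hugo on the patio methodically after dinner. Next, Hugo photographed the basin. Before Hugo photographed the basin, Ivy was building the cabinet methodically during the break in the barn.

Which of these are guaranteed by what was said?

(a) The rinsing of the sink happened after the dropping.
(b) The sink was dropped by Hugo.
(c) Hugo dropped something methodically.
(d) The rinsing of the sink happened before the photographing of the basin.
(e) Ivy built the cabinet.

(c), (d)

(a) Not entailed — the narrative places the rinsing before the dropping, not after.
(b) Not entailed — Hugo dropped the plate, not the sink; the sink belongs to the rinsing event.
(c) Entailed — this follows by dropping conjuncts from the dropping event's description.
(d) Entailed — the narrative places the rinsing before the photographing.
(e) Not entailed — 'was building' is progressive on an accomplishment; it does not entail the completed 'built'.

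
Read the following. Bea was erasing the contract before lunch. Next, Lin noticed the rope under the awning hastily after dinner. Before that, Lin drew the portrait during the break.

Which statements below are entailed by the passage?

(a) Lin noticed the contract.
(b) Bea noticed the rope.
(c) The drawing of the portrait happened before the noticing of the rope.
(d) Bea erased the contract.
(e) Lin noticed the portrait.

(c)

(a) Not entailed — Lin noticed the rope, not the contract; the contract belongs to the erasing event.
(b) Not entailed — the passage has Lin noticing the rope, not Bea.
(c) Entailed — the narrative places the drawing before the noticing.
(d) Not entailed — 'was erasing' is progressive on an accomplishment; it does not entail the completed 'erased'.
(e) Not entailed — Lin noticed the rope, not the portrait; the portrait belongs to the drawing event.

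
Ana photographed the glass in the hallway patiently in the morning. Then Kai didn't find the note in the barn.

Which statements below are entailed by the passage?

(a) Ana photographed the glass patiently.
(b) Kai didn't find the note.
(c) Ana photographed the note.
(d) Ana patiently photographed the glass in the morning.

(a) Entailed — every conjunct here is already in the original photographing event.
(b) Not entailed — dropping 'in the barn' under negation is not valid — the original leaves open that Kai found the note some other way.
(c) Not entailed — Ana photographed the glass, not the note; the note belongs to the finding event.
(d) Entailed — the original entails any weakening of itself; this just drops 'in the hallway'.

(a), (d)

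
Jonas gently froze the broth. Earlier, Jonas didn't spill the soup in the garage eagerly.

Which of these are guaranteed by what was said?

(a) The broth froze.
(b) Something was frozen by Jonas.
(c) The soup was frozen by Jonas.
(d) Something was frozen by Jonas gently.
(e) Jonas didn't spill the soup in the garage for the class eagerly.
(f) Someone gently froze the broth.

(a) Entailed — 'Jonas froze the broth' is causative; it entails the inchoative 'the broth froze'.
(b) Entailed — every conjunct here is already in the original freezing event.
(c) Not entailed — Jonas froze the broth, not the soup; the soup belongs to the spilling event.
(d) Entailed — generalizing the patient leaves a sub-description the original still satisfies.
(e) Entailed — under negation, adding a further restriction is entailed: if no such spilling event occurred, none occurred for the class either.
(f) Entailed — every conjunct here is already in the original freezing event.

(a), (b), (d), (e), (f)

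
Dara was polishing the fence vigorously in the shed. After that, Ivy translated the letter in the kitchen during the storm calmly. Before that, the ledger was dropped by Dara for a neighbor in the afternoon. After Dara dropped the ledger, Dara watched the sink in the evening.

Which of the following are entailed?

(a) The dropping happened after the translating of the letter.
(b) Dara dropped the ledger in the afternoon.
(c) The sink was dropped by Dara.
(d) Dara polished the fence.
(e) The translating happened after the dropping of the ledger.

(b), (d), (e)

(a) Not entailed — the narrative places the dropping before the translating, not after.
(b) Entailed — every conjunct here is already in the original dropping event.
(c) Not entailed — Dara dropped the ledger, not the sink; the sink belongs to the watching event.
(d) Entailed — 'polish' is an activity; 'was polishing' entails that some polishing happened, so 'polished' holds.
(e) Entailed — the narrative places the dropping before the translating.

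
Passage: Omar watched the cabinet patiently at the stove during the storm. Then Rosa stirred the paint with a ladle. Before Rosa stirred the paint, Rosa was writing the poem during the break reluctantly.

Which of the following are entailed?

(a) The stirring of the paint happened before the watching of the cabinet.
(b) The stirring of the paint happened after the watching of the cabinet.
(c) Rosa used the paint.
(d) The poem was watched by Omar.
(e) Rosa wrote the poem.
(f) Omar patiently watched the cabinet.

(b), (f)

(a) Not entailed — the narrative places the watching before the stirring, not after.
(b) Entailed — the narrative places the watching before the stirring.
(c) Not entailed — the paint is the patient, not an instrument — Rosa used a ladle.
(d) Not entailed — Omar watched the cabinet, not the poem; the poem belongs to the writing event.
(e) Not entailed — 'was writing' is progressive on an accomplishment; it does not entail the completed 'wrote'.
(f) Entailed — every conjunct here is already in the original watching event.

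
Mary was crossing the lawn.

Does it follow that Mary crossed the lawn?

no

'was crossing' is progressive; for an accomplishment like 'cross the lawn', it doesn't entail completion.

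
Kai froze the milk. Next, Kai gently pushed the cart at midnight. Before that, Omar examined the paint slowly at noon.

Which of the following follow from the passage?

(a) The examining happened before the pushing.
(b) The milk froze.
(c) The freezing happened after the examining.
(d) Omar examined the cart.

(a), (b)

(a) Entailed — the narrative places the examining before the pushing.
(b) Entailed — 'Kai froze the milk' is causative; it entails the inchoative 'the milk froze'.
(c) Not entailed — the narrative doesn't order the examining relative to the freezing.
(d) Not entailed — Omar examined the paint, not the cart; the cart belongs to the pushing event.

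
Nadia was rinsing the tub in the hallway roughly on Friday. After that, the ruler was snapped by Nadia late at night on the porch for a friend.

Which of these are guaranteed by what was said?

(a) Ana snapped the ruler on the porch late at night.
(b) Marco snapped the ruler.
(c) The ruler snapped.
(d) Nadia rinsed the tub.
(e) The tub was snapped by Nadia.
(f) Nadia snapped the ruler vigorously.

(c), (d)

(a) Not entailed — the passage has Nadia snapping the ruler, not Ana.
(b) Not entailed — the passage has Nadia snapping the ruler, not Marco.
(c) Entailed — 'Nadia snapped the ruler' is causative; it entails the inchoative 'the ruler snapped'.
(d) Entailed — 'rinse' is an activity; 'was rinsing' entails that some rinsing happened, so 'rinsed' holds.
(e) Not entailed — Nadia snapped the ruler, not the tub; the tub belongs to the rinsing event.
(f) Not entailed — 'vigorously' adds information not in the original event.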